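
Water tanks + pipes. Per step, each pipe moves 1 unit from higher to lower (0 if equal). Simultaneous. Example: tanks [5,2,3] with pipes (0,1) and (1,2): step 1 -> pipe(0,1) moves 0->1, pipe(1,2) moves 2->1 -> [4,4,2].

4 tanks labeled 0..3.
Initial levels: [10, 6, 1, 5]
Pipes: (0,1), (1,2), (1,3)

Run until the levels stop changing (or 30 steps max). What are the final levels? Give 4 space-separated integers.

Answer: 5 7 5 5

Derivation:
Step 1: flows [0->1,1->2,1->3] -> levels [9 5 2 6]
Step 2: flows [0->1,1->2,3->1] -> levels [8 6 3 5]
Step 3: flows [0->1,1->2,1->3] -> levels [7 5 4 6]
Step 4: flows [0->1,1->2,3->1] -> levels [6 6 5 5]
Step 5: flows [0=1,1->2,1->3] -> levels [6 4 6 6]
Step 6: flows [0->1,2->1,3->1] -> levels [5 7 5 5]
Step 7: flows [1->0,1->2,1->3] -> levels [6 4 6 6]
  -> period-2 cycle: step 7 state = step 5 state; never stabilizes
  -> state at step 30: (30-5) mod 2 = 1, same as step 6 -> [5 7 5 5]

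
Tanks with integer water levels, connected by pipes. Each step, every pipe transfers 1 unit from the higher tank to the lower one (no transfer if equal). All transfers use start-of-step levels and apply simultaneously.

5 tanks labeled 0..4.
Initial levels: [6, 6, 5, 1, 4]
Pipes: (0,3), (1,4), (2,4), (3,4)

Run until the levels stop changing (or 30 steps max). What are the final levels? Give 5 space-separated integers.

Step 1: flows [0->3,1->4,2->4,4->3] -> levels [5 5 4 3 5]
Step 2: flows [0->3,1=4,4->2,4->3] -> levels [4 5 5 5 3]
Step 3: flows [3->0,1->4,2->4,3->4] -> levels [5 4 4 3 6]
Step 4: flows [0->3,4->1,4->2,4->3] -> levels [4 5 5 5 3]
  -> period-2 cycle: step 4 state = step 2 state; never stabilizes
  -> state at step 30: (30-2) mod 2 = 0, same as step 2 -> [4 5 5 5 3]

Answer: 4 5 5 5 3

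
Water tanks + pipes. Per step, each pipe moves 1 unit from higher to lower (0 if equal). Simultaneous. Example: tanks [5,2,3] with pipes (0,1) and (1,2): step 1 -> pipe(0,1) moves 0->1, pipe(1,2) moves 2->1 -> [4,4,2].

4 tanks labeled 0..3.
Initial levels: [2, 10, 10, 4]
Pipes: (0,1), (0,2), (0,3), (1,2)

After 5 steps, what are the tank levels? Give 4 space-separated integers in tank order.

Answer: 8 6 6 6

Derivation:
Step 1: flows [1->0,2->0,3->0,1=2] -> levels [5 9 9 3]
Step 2: flows [1->0,2->0,0->3,1=2] -> levels [6 8 8 4]
Step 3: flows [1->0,2->0,0->3,1=2] -> levels [7 7 7 5]
Step 4: flows [0=1,0=2,0->3,1=2] -> levels [6 7 7 6]
Step 5: flows [1->0,2->0,0=3,1=2] -> levels [8 6 6 6]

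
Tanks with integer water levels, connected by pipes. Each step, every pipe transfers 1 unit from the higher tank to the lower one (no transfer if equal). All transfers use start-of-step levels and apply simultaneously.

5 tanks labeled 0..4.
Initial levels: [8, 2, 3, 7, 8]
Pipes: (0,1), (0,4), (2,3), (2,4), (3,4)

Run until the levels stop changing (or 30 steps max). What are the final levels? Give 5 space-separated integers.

Answer: 4 6 6 5 7

Derivation:
Step 1: flows [0->1,0=4,3->2,4->2,4->3] -> levels [7 3 5 7 6]
Step 2: flows [0->1,0->4,3->2,4->2,3->4] -> levels [5 4 7 5 7]
Step 3: flows [0->1,4->0,2->3,2=4,4->3] -> levels [5 5 6 7 5]
Step 4: flows [0=1,0=4,3->2,2->4,3->4] -> levels [5 5 6 5 7]
Step 5: flows [0=1,4->0,2->3,4->2,4->3] -> levels [6 5 6 7 4]
Step 6: flows [0->1,0->4,3->2,2->4,3->4] -> levels [4 6 6 5 7]
Step 7: flows [1->0,4->0,2->3,4->2,4->3] -> levels [6 5 6 7 4]
  -> period-2 cycle: step 7 state = step 5 state; never stabilizes
  -> state at step 30: (30-5) mod 2 = 1, same as step 6 -> [4 6 6 5 7]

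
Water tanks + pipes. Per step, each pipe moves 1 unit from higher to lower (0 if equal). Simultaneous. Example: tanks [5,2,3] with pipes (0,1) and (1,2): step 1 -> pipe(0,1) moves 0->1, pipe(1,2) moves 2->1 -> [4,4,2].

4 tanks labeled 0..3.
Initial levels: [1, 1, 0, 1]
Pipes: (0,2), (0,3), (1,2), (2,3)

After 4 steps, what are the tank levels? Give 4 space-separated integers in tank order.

Step 1: flows [0->2,0=3,1->2,3->2] -> levels [0 0 3 0]
Step 2: flows [2->0,0=3,2->1,2->3] -> levels [1 1 0 1]
  -> period-2 cycle: step 2 state = step 0 state
  -> state at step 4: (4-0) mod 2 = 0, same as step 0 -> [1 1 0 1]

Answer: 1 1 0 1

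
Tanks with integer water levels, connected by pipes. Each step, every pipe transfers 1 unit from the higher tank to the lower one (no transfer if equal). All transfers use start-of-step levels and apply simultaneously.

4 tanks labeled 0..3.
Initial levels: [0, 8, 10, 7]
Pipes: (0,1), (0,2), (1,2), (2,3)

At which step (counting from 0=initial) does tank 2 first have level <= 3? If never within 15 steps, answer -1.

Step 1: flows [1->0,2->0,2->1,2->3] -> levels [2 8 7 8]
Step 2: flows [1->0,2->0,1->2,3->2] -> levels [4 6 8 7]
Step 3: flows [1->0,2->0,2->1,2->3] -> levels [6 6 5 8]
Step 4: flows [0=1,0->2,1->2,3->2] -> levels [5 5 8 7]
Step 5: flows [0=1,2->0,2->1,2->3] -> levels [6 6 5 8]
  -> period-2 cycle (repeats step 3); tank 2 never drops to <=3
Tank 2 never reaches <=3 within 15 steps

Answer: -1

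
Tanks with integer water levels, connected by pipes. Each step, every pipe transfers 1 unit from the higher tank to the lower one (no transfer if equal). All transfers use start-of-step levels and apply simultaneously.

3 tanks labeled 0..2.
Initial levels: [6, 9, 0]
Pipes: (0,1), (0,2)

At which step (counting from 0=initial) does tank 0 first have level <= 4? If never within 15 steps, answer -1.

Answer: -1

Derivation:
Step 1: flows [1->0,0->2] -> levels [6 8 1]
Step 2: flows [1->0,0->2] -> levels [6 7 2]
Step 3: flows [1->0,0->2] -> levels [6 6 3]
Step 4: flows [0=1,0->2] -> levels [5 6 4]
Step 5: flows [1->0,0->2] -> levels [5 5 5]
Step 6: flows [0=1,0=2] -> levels [5 5 5]
  -> stable; tank 0 stays at 5 > 4
Tank 0 never reaches <=4 within 15 steps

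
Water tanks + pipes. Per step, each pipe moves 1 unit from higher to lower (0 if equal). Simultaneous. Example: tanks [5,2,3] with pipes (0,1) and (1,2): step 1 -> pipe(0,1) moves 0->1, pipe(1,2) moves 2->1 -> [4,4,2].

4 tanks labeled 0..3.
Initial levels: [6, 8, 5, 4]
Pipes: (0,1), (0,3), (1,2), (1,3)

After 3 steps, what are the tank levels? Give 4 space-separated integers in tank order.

Step 1: flows [1->0,0->3,1->2,1->3] -> levels [6 5 6 6]
Step 2: flows [0->1,0=3,2->1,3->1] -> levels [5 8 5 5]
Step 3: flows [1->0,0=3,1->2,1->3] -> levels [6 5 6 6]

Answer: 6 5 6 6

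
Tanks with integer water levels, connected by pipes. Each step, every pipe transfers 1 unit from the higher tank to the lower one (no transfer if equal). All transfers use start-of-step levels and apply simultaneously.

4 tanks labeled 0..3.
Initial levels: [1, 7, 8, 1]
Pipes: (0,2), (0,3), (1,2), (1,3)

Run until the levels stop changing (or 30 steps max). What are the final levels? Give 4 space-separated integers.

Step 1: flows [2->0,0=3,2->1,1->3] -> levels [2 7 6 2]
Step 2: flows [2->0,0=3,1->2,1->3] -> levels [3 5 6 3]
Step 3: flows [2->0,0=3,2->1,1->3] -> levels [4 5 4 4]
Step 4: flows [0=2,0=3,1->2,1->3] -> levels [4 3 5 5]
Step 5: flows [2->0,3->0,2->1,3->1] -> levels [6 5 3 3]
Step 6: flows [0->2,0->3,1->2,1->3] -> levels [4 3 5 5]
  -> period-2 cycle: step 6 state = step 4 state; never stabilizes
  -> state at step 30: (30-4) mod 2 = 0, same as step 4 -> [4 3 5 5]

Answer: 4 3 5 5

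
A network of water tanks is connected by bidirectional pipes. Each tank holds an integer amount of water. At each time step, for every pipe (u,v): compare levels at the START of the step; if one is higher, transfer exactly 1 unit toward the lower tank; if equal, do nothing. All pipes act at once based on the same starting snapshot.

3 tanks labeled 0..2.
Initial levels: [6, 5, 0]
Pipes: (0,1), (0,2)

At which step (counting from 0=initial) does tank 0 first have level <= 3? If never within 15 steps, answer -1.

Step 1: flows [0->1,0->2] -> levels [4 6 1]
Step 2: flows [1->0,0->2] -> levels [4 5 2]
Step 3: flows [1->0,0->2] -> levels [4 4 3]
Step 4: flows [0=1,0->2] -> levels [3 4 4]
Tank 0 first reaches <=3 at step 4

Answer: 4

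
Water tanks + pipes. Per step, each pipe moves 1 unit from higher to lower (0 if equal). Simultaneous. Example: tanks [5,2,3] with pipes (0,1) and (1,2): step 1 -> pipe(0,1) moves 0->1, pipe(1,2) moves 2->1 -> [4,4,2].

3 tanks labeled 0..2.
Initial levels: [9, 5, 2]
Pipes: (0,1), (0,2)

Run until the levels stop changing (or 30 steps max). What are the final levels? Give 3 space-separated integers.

Step 1: flows [0->1,0->2] -> levels [7 6 3]
Step 2: flows [0->1,0->2] -> levels [5 7 4]
Step 3: flows [1->0,0->2] -> levels [5 6 5]
Step 4: flows [1->0,0=2] -> levels [6 5 5]
Step 5: flows [0->1,0->2] -> levels [4 6 6]
Step 6: flows [1->0,2->0] -> levels [6 5 5]
  -> period-2 cycle: step 6 state = step 4 state; never stabilizes
  -> state at step 30: (30-4) mod 2 = 0, same as step 4 -> [6 5 5]

Answer: 6 5 5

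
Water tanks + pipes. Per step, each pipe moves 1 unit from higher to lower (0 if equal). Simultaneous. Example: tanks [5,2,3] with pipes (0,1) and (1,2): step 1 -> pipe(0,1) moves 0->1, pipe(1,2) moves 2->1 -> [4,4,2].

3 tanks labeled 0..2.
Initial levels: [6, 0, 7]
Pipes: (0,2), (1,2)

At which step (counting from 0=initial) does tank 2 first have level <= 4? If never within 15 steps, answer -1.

Answer: 4

Derivation:
Step 1: flows [2->0,2->1] -> levels [7 1 5]
Step 2: flows [0->2,2->1] -> levels [6 2 5]
Step 3: flows [0->2,2->1] -> levels [5 3 5]
Step 4: flows [0=2,2->1] -> levels [5 4 4]
Tank 2 first reaches <=4 at step 4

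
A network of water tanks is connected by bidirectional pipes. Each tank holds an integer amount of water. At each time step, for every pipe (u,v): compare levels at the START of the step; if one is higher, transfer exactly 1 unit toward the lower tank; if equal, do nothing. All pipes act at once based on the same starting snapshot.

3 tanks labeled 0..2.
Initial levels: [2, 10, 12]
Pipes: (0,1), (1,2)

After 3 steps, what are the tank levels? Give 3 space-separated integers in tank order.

Answer: 5 9 10

Derivation:
Step 1: flows [1->0,2->1] -> levels [3 10 11]
Step 2: flows [1->0,2->1] -> levels [4 10 10]
Step 3: flows [1->0,1=2] -> levels [5 9 10]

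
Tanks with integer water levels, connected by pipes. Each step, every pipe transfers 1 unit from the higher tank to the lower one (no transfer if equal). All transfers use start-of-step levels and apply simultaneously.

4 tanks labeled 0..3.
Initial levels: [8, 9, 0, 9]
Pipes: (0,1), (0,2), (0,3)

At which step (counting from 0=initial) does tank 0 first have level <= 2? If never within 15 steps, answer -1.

Step 1: flows [1->0,0->2,3->0] -> levels [9 8 1 8]
Step 2: flows [0->1,0->2,0->3] -> levels [6 9 2 9]
Step 3: flows [1->0,0->2,3->0] -> levels [7 8 3 8]
Step 4: flows [1->0,0->2,3->0] -> levels [8 7 4 7]
Step 5: flows [0->1,0->2,0->3] -> levels [5 8 5 8]
Step 6: flows [1->0,0=2,3->0] -> levels [7 7 5 7]
Step 7: flows [0=1,0->2,0=3] -> levels [6 7 6 7]
Step 8: flows [1->0,0=2,3->0] -> levels [8 6 6 6]
Step 9: flows [0->1,0->2,0->3] -> levels [5 7 7 7]
Step 10: flows [1->0,2->0,3->0] -> levels [8 6 6 6]
  -> period-2 cycle (repeats step 8); tank 0 never drops to <=2
Tank 0 never reaches <=2 within 15 steps

Answer: -1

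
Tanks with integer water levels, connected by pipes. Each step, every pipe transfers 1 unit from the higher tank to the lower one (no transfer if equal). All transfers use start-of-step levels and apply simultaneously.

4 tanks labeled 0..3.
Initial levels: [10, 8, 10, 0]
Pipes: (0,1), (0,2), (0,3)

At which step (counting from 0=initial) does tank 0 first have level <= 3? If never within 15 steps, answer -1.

Step 1: flows [0->1,0=2,0->3] -> levels [8 9 10 1]
Step 2: flows [1->0,2->0,0->3] -> levels [9 8 9 2]
Step 3: flows [0->1,0=2,0->3] -> levels [7 9 9 3]
Step 4: flows [1->0,2->0,0->3] -> levels [8 8 8 4]
Step 5: flows [0=1,0=2,0->3] -> levels [7 8 8 5]
Step 6: flows [1->0,2->0,0->3] -> levels [8 7 7 6]
Step 7: flows [0->1,0->2,0->3] -> levels [5 8 8 7]
Step 8: flows [1->0,2->0,3->0] -> levels [8 7 7 6]
  -> period-2 cycle (repeats step 6); tank 0 never drops to <=3
Tank 0 never reaches <=3 within 15 steps

Answer: -1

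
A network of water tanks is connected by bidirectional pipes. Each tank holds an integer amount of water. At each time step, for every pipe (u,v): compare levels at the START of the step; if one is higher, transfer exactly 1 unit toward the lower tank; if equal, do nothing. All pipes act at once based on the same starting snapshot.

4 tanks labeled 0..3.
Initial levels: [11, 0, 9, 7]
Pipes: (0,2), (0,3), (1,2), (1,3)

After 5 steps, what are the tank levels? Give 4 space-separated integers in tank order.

Step 1: flows [0->2,0->3,2->1,3->1] -> levels [9 2 9 7]
Step 2: flows [0=2,0->3,2->1,3->1] -> levels [8 4 8 7]
Step 3: flows [0=2,0->3,2->1,3->1] -> levels [7 6 7 7]
Step 4: flows [0=2,0=3,2->1,3->1] -> levels [7 8 6 6]
Step 5: flows [0->2,0->3,1->2,1->3] -> levels [5 6 8 8]

Answer: 5 6 8 8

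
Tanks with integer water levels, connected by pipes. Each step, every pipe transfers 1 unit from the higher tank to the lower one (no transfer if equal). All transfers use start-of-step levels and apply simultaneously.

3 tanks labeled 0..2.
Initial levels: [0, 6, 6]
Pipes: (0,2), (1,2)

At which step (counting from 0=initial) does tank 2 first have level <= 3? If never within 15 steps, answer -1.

Answer: -1

Derivation:
Step 1: flows [2->0,1=2] -> levels [1 6 5]
Step 2: flows [2->0,1->2] -> levels [2 5 5]
Step 3: flows [2->0,1=2] -> levels [3 5 4]
Step 4: flows [2->0,1->2] -> levels [4 4 4]
Step 5: flows [0=2,1=2] -> levels [4 4 4]
  -> stable; tank 2 stays at 4 > 3
Tank 2 never reaches <=3 within 15 steps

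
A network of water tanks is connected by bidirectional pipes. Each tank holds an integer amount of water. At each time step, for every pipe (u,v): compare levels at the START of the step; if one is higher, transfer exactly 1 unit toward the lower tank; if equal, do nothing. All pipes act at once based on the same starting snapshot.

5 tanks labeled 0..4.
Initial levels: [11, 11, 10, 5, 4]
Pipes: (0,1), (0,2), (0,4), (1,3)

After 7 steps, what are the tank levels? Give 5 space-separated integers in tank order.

Answer: 9 7 8 9 8

Derivation:
Step 1: flows [0=1,0->2,0->4,1->3] -> levels [9 10 11 6 5]
Step 2: flows [1->0,2->0,0->4,1->3] -> levels [10 8 10 7 6]
Step 3: flows [0->1,0=2,0->4,1->3] -> levels [8 8 10 8 7]
Step 4: flows [0=1,2->0,0->4,1=3] -> levels [8 8 9 8 8]
Step 5: flows [0=1,2->0,0=4,1=3] -> levels [9 8 8 8 8]
Step 6: flows [0->1,0->2,0->4,1=3] -> levels [6 9 9 8 9]
Step 7: flows [1->0,2->0,4->0,1->3] -> levels [9 7 8 9 8]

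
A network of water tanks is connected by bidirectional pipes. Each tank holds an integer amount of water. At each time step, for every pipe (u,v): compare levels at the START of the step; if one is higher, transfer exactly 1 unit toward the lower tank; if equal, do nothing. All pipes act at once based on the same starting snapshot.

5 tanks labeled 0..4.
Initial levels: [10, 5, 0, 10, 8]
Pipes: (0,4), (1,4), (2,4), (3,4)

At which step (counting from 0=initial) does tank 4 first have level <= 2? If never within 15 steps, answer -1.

Answer: -1

Derivation:
Step 1: flows [0->4,4->1,4->2,3->4] -> levels [9 6 1 9 8]
Step 2: flows [0->4,4->1,4->2,3->4] -> levels [8 7 2 8 8]
Step 3: flows [0=4,4->1,4->2,3=4] -> levels [8 8 3 8 6]
Step 4: flows [0->4,1->4,4->2,3->4] -> levels [7 7 4 7 8]
Step 5: flows [4->0,4->1,4->2,4->3] -> levels [8 8 5 8 4]
Step 6: flows [0->4,1->4,2->4,3->4] -> levels [7 7 4 7 8]
  -> period-2 cycle (repeats step 4); tank 4 never drops to <=2
Tank 4 never reaches <=2 within 15 steps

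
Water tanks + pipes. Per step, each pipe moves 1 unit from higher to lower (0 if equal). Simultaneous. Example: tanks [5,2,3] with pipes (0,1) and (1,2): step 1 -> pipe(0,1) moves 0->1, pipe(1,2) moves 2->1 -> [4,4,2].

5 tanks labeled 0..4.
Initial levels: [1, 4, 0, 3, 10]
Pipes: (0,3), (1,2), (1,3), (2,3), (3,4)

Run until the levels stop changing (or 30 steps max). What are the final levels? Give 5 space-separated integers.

Answer: 4 4 4 2 4

Derivation:
Step 1: flows [3->0,1->2,1->3,3->2,4->3] -> levels [2 2 2 3 9]
Step 2: flows [3->0,1=2,3->1,3->2,4->3] -> levels [3 3 3 1 8]
Step 3: flows [0->3,1=2,1->3,2->3,4->3] -> levels [2 2 2 5 7]
Step 4: flows [3->0,1=2,3->1,3->2,4->3] -> levels [3 3 3 3 6]
Step 5: flows [0=3,1=2,1=3,2=3,4->3] -> levels [3 3 3 4 5]
Step 6: flows [3->0,1=2,3->1,3->2,4->3] -> levels [4 4 4 2 4]
Step 7: flows [0->3,1=2,1->3,2->3,4->3] -> levels [3 3 3 6 3]
Step 8: flows [3->0,1=2,3->1,3->2,3->4] -> levels [4 4 4 2 4]
  -> period-2 cycle: step 8 state = step 6 state; never stabilizes
  -> state at step 30: (30-6) mod 2 = 0, same as step 6 -> [4 4 4 2 4]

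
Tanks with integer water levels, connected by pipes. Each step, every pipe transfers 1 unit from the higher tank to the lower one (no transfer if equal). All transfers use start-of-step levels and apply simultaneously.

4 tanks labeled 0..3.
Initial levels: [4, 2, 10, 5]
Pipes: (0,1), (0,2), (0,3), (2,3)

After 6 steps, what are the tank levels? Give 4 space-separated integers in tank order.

Answer: 3 6 6 6

Derivation:
Step 1: flows [0->1,2->0,3->0,2->3] -> levels [5 3 8 5]
Step 2: flows [0->1,2->0,0=3,2->3] -> levels [5 4 6 6]
Step 3: flows [0->1,2->0,3->0,2=3] -> levels [6 5 5 5]
Step 4: flows [0->1,0->2,0->3,2=3] -> levels [3 6 6 6]
Step 5: flows [1->0,2->0,3->0,2=3] -> levels [6 5 5 5]
  -> period-2 cycle: step 5 state = step 3 state
  -> state at step 6: (6-3) mod 2 = 1, same as step 4 -> [3 6 6 6]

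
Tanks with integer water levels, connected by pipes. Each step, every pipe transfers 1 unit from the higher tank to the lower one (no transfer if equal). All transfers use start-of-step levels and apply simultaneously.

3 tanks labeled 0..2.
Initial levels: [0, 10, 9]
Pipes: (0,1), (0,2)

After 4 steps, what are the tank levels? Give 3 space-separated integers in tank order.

Answer: 7 6 6

Derivation:
Step 1: flows [1->0,2->0] -> levels [2 9 8]
Step 2: flows [1->0,2->0] -> levels [4 8 7]
Step 3: flows [1->0,2->0] -> levels [6 7 6]
Step 4: flows [1->0,0=2] -> levels [7 6 6]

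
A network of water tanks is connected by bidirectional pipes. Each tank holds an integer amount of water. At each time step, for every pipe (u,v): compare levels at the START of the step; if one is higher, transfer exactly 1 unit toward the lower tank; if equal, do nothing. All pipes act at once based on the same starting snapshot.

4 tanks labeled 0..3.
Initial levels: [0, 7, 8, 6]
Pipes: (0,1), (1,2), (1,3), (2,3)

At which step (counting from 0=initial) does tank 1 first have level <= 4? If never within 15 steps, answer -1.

Step 1: flows [1->0,2->1,1->3,2->3] -> levels [1 6 6 8]
Step 2: flows [1->0,1=2,3->1,3->2] -> levels [2 6 7 6]
Step 3: flows [1->0,2->1,1=3,2->3] -> levels [3 6 5 7]
Step 4: flows [1->0,1->2,3->1,3->2] -> levels [4 5 7 5]
Step 5: flows [1->0,2->1,1=3,2->3] -> levels [5 5 5 6]
Step 6: flows [0=1,1=2,3->1,3->2] -> levels [5 6 6 4]
Step 7: flows [1->0,1=2,1->3,2->3] -> levels [6 4 5 6]
Tank 1 first reaches <=4 at step 7

Answer: 7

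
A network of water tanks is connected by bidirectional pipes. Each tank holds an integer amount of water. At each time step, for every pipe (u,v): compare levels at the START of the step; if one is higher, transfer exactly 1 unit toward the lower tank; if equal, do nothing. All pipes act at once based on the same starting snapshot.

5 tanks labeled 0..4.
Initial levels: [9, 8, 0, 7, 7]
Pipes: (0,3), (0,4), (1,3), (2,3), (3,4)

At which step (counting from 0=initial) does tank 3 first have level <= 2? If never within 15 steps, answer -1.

Answer: -1

Derivation:
Step 1: flows [0->3,0->4,1->3,3->2,3=4] -> levels [7 7 1 8 8]
Step 2: flows [3->0,4->0,3->1,3->2,3=4] -> levels [9 8 2 5 7]
Step 3: flows [0->3,0->4,1->3,3->2,4->3] -> levels [7 7 3 7 7]
Step 4: flows [0=3,0=4,1=3,3->2,3=4] -> levels [7 7 4 6 7]
Step 5: flows [0->3,0=4,1->3,3->2,4->3] -> levels [6 6 5 8 6]
Step 6: flows [3->0,0=4,3->1,3->2,3->4] -> levels [7 7 6 4 7]
Step 7: flows [0->3,0=4,1->3,2->3,4->3] -> levels [6 6 5 8 6]
  -> period-2 cycle (repeats step 5); tank 3 never drops to <=2
Tank 3 never reaches <=2 within 15 steps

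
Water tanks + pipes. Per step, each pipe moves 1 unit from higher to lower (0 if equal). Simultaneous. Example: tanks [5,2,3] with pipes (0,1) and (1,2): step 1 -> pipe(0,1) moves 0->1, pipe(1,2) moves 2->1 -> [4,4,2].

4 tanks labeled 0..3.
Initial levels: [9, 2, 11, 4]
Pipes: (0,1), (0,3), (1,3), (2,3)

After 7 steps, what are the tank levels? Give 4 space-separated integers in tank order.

Answer: 7 7 7 5

Derivation:
Step 1: flows [0->1,0->3,3->1,2->3] -> levels [7 4 10 5]
Step 2: flows [0->1,0->3,3->1,2->3] -> levels [5 6 9 6]
Step 3: flows [1->0,3->0,1=3,2->3] -> levels [7 5 8 6]
Step 4: flows [0->1,0->3,3->1,2->3] -> levels [5 7 7 7]
Step 5: flows [1->0,3->0,1=3,2=3] -> levels [7 6 7 6]
Step 6: flows [0->1,0->3,1=3,2->3] -> levels [5 7 6 8]
Step 7: flows [1->0,3->0,3->1,3->2] -> levels [7 7 7 5]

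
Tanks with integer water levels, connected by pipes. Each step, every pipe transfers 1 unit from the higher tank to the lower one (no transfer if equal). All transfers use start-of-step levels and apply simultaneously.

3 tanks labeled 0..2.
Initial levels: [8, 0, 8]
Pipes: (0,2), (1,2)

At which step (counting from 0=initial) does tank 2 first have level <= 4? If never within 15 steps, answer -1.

Step 1: flows [0=2,2->1] -> levels [8 1 7]
Step 2: flows [0->2,2->1] -> levels [7 2 7]
Step 3: flows [0=2,2->1] -> levels [7 3 6]
Step 4: flows [0->2,2->1] -> levels [6 4 6]
Step 5: flows [0=2,2->1] -> levels [6 5 5]
Step 6: flows [0->2,1=2] -> levels [5 5 6]
Step 7: flows [2->0,2->1] -> levels [6 6 4]
Tank 2 first reaches <=4 at step 7

Answer: 7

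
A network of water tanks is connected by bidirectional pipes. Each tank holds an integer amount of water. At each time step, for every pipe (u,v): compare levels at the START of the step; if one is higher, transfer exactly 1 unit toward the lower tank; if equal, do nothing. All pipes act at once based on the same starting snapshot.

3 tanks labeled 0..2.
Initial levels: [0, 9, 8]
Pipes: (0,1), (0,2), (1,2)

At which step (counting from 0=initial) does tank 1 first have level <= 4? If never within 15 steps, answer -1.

Step 1: flows [1->0,2->0,1->2] -> levels [2 7 8]
Step 2: flows [1->0,2->0,2->1] -> levels [4 7 6]
Step 3: flows [1->0,2->0,1->2] -> levels [6 5 6]
Step 4: flows [0->1,0=2,2->1] -> levels [5 7 5]
Step 5: flows [1->0,0=2,1->2] -> levels [6 5 6]
  -> period-2 cycle (repeats step 3); tank 1 never drops to <=4
Tank 1 never reaches <=4 within 15 steps

Answer: -1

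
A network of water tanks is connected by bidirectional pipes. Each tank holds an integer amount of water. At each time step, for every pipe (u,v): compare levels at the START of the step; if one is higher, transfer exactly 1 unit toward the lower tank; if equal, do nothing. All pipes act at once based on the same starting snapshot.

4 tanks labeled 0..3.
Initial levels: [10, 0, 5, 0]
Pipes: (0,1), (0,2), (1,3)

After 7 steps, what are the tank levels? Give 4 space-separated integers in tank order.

Answer: 4 4 4 3

Derivation:
Step 1: flows [0->1,0->2,1=3] -> levels [8 1 6 0]
Step 2: flows [0->1,0->2,1->3] -> levels [6 1 7 1]
Step 3: flows [0->1,2->0,1=3] -> levels [6 2 6 1]
Step 4: flows [0->1,0=2,1->3] -> levels [5 2 6 2]
Step 5: flows [0->1,2->0,1=3] -> levels [5 3 5 2]
Step 6: flows [0->1,0=2,1->3] -> levels [4 3 5 3]
Step 7: flows [0->1,2->0,1=3] -> levels [4 4 4 3]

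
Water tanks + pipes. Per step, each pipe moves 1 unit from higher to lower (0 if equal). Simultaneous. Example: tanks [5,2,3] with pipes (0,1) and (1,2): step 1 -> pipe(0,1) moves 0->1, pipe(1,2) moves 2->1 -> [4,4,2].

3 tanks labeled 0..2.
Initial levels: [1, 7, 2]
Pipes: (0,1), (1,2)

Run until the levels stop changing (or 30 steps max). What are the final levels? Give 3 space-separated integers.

Step 1: flows [1->0,1->2] -> levels [2 5 3]
Step 2: flows [1->0,1->2] -> levels [3 3 4]
Step 3: flows [0=1,2->1] -> levels [3 4 3]
Step 4: flows [1->0,1->2] -> levels [4 2 4]
Step 5: flows [0->1,2->1] -> levels [3 4 3]
  -> period-2 cycle: step 5 state = step 3 state; never stabilizes
  -> state at step 30: (30-3) mod 2 = 1, same as step 4 -> [4 2 4]

Answer: 4 2 4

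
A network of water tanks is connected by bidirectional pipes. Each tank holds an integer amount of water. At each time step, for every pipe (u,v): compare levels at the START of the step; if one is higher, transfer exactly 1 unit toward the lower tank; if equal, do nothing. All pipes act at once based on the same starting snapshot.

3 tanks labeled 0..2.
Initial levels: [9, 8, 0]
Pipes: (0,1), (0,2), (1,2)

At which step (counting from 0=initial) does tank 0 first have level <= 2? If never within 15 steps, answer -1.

Step 1: flows [0->1,0->2,1->2] -> levels [7 8 2]
Step 2: flows [1->0,0->2,1->2] -> levels [7 6 4]
Step 3: flows [0->1,0->2,1->2] -> levels [5 6 6]
Step 4: flows [1->0,2->0,1=2] -> levels [7 5 5]
Step 5: flows [0->1,0->2,1=2] -> levels [5 6 6]
  -> period-2 cycle (repeats step 3); tank 0 never drops to <=2
Tank 0 never reaches <=2 within 15 steps

Answer: -1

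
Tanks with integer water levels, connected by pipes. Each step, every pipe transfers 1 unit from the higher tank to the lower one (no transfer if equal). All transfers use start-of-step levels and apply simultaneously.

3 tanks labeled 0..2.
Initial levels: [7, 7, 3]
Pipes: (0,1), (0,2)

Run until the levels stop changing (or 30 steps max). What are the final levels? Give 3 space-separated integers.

Answer: 7 5 5

Derivation:
Step 1: flows [0=1,0->2] -> levels [6 7 4]
Step 2: flows [1->0,0->2] -> levels [6 6 5]
Step 3: flows [0=1,0->2] -> levels [5 6 6]
Step 4: flows [1->0,2->0] -> levels [7 5 5]
Step 5: flows [0->1,0->2] -> levels [5 6 6]
  -> period-2 cycle: step 5 state = step 3 state; never stabilizes
  -> state at step 30: (30-3) mod 2 = 1, same as step 4 -> [7 5 5]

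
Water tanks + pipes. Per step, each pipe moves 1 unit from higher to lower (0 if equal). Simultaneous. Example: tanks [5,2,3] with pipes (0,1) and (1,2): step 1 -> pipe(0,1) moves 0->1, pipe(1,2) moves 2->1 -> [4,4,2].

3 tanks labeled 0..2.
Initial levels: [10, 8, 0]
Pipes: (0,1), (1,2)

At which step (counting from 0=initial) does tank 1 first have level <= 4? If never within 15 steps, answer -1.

Answer: -1

Derivation:
Step 1: flows [0->1,1->2] -> levels [9 8 1]
Step 2: flows [0->1,1->2] -> levels [8 8 2]
Step 3: flows [0=1,1->2] -> levels [8 7 3]
Step 4: flows [0->1,1->2] -> levels [7 7 4]
Step 5: flows [0=1,1->2] -> levels [7 6 5]
Step 6: flows [0->1,1->2] -> levels [6 6 6]
Step 7: flows [0=1,1=2] -> levels [6 6 6]
  -> stable; tank 1 stays at 6 > 4
Tank 1 never reaches <=4 within 15 steps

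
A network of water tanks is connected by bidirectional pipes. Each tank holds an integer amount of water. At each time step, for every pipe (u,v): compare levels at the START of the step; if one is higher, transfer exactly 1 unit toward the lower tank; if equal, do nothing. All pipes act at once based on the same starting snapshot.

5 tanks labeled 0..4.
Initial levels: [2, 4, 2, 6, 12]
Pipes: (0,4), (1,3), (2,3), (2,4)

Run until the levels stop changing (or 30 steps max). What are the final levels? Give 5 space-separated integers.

Step 1: flows [4->0,3->1,3->2,4->2] -> levels [3 5 4 4 10]
Step 2: flows [4->0,1->3,2=3,4->2] -> levels [4 4 5 5 8]
Step 3: flows [4->0,3->1,2=3,4->2] -> levels [5 5 6 4 6]
Step 4: flows [4->0,1->3,2->3,2=4] -> levels [6 4 5 6 5]
Step 5: flows [0->4,3->1,3->2,2=4] -> levels [5 5 6 4 6]
  -> period-2 cycle: step 5 state = step 3 state; never stabilizes
  -> state at step 30: (30-3) mod 2 = 1, same as step 4 -> [6 4 5 6 5]

Answer: 6 4 5 6 5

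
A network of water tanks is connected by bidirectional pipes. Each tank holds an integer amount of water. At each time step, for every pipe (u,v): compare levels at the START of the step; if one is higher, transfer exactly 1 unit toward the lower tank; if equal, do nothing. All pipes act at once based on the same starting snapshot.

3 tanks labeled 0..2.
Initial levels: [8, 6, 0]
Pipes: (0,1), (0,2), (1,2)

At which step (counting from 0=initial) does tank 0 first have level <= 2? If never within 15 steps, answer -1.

Answer: -1

Derivation:
Step 1: flows [0->1,0->2,1->2] -> levels [6 6 2]
Step 2: flows [0=1,0->2,1->2] -> levels [5 5 4]
Step 3: flows [0=1,0->2,1->2] -> levels [4 4 6]
Step 4: flows [0=1,2->0,2->1] -> levels [5 5 4]
  -> period-2 cycle (repeats step 2); tank 0 never drops to <=2
Tank 0 never reaches <=2 within 15 steps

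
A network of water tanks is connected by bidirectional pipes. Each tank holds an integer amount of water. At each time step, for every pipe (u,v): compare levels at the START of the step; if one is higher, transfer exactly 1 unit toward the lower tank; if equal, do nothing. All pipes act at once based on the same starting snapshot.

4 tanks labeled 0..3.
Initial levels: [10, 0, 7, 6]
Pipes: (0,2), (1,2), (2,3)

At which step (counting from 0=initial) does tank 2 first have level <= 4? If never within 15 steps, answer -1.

Answer: 5

Derivation:
Step 1: flows [0->2,2->1,2->3] -> levels [9 1 6 7]
Step 2: flows [0->2,2->1,3->2] -> levels [8 2 7 6]
Step 3: flows [0->2,2->1,2->3] -> levels [7 3 6 7]
Step 4: flows [0->2,2->1,3->2] -> levels [6 4 7 6]
Step 5: flows [2->0,2->1,2->3] -> levels [7 5 4 7]
Tank 2 first reaches <=4 at step 5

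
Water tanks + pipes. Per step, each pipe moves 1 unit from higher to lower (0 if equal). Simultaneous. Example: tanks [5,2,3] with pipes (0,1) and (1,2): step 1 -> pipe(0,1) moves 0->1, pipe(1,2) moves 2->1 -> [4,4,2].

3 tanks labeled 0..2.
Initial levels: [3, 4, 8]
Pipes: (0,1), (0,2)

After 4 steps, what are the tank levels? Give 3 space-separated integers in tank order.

Answer: 5 5 5

Derivation:
Step 1: flows [1->0,2->0] -> levels [5 3 7]
Step 2: flows [0->1,2->0] -> levels [5 4 6]
Step 3: flows [0->1,2->0] -> levels [5 5 5]
Step 4: flows [0=1,0=2] -> levels [5 5 5]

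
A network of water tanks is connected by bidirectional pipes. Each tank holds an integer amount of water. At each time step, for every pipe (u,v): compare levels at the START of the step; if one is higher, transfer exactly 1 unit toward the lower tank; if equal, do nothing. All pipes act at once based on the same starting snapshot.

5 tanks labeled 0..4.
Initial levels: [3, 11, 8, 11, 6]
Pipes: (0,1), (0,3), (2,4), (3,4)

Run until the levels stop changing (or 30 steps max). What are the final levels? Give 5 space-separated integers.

Step 1: flows [1->0,3->0,2->4,3->4] -> levels [5 10 7 9 8]
Step 2: flows [1->0,3->0,4->2,3->4] -> levels [7 9 8 7 8]
Step 3: flows [1->0,0=3,2=4,4->3] -> levels [8 8 8 8 7]
Step 4: flows [0=1,0=3,2->4,3->4] -> levels [8 8 7 7 9]
Step 5: flows [0=1,0->3,4->2,4->3] -> levels [7 8 8 9 7]
Step 6: flows [1->0,3->0,2->4,3->4] -> levels [9 7 7 7 9]
Step 7: flows [0->1,0->3,4->2,4->3] -> levels [7 8 8 9 7]
  -> period-2 cycle: step 7 state = step 5 state; never stabilizes
  -> state at step 30: (30-5) mod 2 = 1, same as step 6 -> [9 7 7 7 9]

Answer: 9 7 7 7 9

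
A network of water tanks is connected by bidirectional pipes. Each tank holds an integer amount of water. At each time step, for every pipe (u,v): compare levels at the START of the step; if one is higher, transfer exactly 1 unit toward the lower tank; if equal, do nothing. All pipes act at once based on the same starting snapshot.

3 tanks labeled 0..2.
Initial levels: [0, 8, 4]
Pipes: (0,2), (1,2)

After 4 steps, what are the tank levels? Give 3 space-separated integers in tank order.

Step 1: flows [2->0,1->2] -> levels [1 7 4]
Step 2: flows [2->0,1->2] -> levels [2 6 4]
Step 3: flows [2->0,1->2] -> levels [3 5 4]
Step 4: flows [2->0,1->2] -> levels [4 4 4]

Answer: 4 4 4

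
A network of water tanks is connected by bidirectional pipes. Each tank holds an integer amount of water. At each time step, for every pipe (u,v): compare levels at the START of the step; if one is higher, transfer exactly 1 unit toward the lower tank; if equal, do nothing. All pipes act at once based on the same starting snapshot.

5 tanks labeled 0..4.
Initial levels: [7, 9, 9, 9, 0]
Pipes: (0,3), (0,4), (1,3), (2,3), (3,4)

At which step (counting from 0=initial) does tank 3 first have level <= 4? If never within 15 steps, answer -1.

Answer: 5

Derivation:
Step 1: flows [3->0,0->4,1=3,2=3,3->4] -> levels [7 9 9 7 2]
Step 2: flows [0=3,0->4,1->3,2->3,3->4] -> levels [6 8 8 8 4]
Step 3: flows [3->0,0->4,1=3,2=3,3->4] -> levels [6 8 8 6 6]
Step 4: flows [0=3,0=4,1->3,2->3,3=4] -> levels [6 7 7 8 6]
Step 5: flows [3->0,0=4,3->1,3->2,3->4] -> levels [7 8 8 4 7]
Tank 3 first reaches <=4 at step 5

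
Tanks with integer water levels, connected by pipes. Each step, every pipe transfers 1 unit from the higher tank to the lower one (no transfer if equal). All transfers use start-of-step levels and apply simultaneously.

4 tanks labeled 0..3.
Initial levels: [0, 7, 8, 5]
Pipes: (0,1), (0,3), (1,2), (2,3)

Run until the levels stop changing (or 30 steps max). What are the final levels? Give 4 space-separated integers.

Step 1: flows [1->0,3->0,2->1,2->3] -> levels [2 7 6 5]
Step 2: flows [1->0,3->0,1->2,2->3] -> levels [4 5 6 5]
Step 3: flows [1->0,3->0,2->1,2->3] -> levels [6 5 4 5]
Step 4: flows [0->1,0->3,1->2,3->2] -> levels [4 5 6 5]
  -> period-2 cycle: step 4 state = step 2 state; never stabilizes
  -> state at step 30: (30-2) mod 2 = 0, same as step 2 -> [4 5 6 5]

Answer: 4 5 6 5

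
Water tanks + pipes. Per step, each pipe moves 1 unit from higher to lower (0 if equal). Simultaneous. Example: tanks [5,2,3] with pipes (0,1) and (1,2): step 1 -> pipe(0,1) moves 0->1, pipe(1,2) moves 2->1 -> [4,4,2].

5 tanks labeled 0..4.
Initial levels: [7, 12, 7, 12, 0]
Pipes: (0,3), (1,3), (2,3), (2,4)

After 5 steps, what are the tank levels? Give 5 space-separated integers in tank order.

Answer: 9 9 7 8 5

Derivation:
Step 1: flows [3->0,1=3,3->2,2->4] -> levels [8 12 7 10 1]
Step 2: flows [3->0,1->3,3->2,2->4] -> levels [9 11 7 9 2]
Step 3: flows [0=3,1->3,3->2,2->4] -> levels [9 10 7 9 3]
Step 4: flows [0=3,1->3,3->2,2->4] -> levels [9 9 7 9 4]
Step 5: flows [0=3,1=3,3->2,2->4] -> levels [9 9 7 8 5]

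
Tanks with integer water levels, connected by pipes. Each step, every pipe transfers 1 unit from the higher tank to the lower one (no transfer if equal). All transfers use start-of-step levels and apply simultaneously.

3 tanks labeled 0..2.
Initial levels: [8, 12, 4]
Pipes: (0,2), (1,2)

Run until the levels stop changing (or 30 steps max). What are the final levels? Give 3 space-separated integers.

Step 1: flows [0->2,1->2] -> levels [7 11 6]
Step 2: flows [0->2,1->2] -> levels [6 10 8]
Step 3: flows [2->0,1->2] -> levels [7 9 8]
Step 4: flows [2->0,1->2] -> levels [8 8 8]
Step 5: flows [0=2,1=2] -> levels [8 8 8]
  -> stable (no change)

Answer: 8 8 8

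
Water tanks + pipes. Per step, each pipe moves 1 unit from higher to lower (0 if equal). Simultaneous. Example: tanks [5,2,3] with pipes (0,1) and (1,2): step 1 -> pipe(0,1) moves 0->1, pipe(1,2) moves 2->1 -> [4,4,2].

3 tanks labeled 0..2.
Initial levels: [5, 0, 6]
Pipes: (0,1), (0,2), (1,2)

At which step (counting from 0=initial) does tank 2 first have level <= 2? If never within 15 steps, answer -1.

Step 1: flows [0->1,2->0,2->1] -> levels [5 2 4]
Step 2: flows [0->1,0->2,2->1] -> levels [3 4 4]
Step 3: flows [1->0,2->0,1=2] -> levels [5 3 3]
Step 4: flows [0->1,0->2,1=2] -> levels [3 4 4]
  -> period-2 cycle (repeats step 2); tank 2 never drops to <=2
Tank 2 never reaches <=2 within 15 steps

Answer: -1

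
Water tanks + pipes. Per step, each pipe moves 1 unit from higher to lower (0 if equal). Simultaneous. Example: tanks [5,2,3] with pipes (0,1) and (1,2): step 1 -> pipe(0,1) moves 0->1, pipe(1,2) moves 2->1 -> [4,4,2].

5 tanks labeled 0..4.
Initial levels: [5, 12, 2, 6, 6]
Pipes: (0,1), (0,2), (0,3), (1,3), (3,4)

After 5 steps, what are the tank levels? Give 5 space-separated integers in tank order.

Answer: 7 7 5 5 7

Derivation:
Step 1: flows [1->0,0->2,3->0,1->3,3=4] -> levels [6 10 3 6 6]
Step 2: flows [1->0,0->2,0=3,1->3,3=4] -> levels [6 8 4 7 6]
Step 3: flows [1->0,0->2,3->0,1->3,3->4] -> levels [7 6 5 6 7]
Step 4: flows [0->1,0->2,0->3,1=3,4->3] -> levels [4 7 6 8 6]
Step 5: flows [1->0,2->0,3->0,3->1,3->4] -> levels [7 7 5 5 7]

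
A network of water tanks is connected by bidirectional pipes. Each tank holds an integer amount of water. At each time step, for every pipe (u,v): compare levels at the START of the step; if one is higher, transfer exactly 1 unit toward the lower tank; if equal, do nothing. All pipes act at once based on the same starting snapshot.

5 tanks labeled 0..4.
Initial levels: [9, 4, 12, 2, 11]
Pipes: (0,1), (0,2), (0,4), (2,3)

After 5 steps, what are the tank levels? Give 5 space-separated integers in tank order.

Answer: 10 7 6 7 8

Derivation:
Step 1: flows [0->1,2->0,4->0,2->3] -> levels [10 5 10 3 10]
Step 2: flows [0->1,0=2,0=4,2->3] -> levels [9 6 9 4 10]
Step 3: flows [0->1,0=2,4->0,2->3] -> levels [9 7 8 5 9]
Step 4: flows [0->1,0->2,0=4,2->3] -> levels [7 8 8 6 9]
Step 5: flows [1->0,2->0,4->0,2->3] -> levels [10 7 6 7 8]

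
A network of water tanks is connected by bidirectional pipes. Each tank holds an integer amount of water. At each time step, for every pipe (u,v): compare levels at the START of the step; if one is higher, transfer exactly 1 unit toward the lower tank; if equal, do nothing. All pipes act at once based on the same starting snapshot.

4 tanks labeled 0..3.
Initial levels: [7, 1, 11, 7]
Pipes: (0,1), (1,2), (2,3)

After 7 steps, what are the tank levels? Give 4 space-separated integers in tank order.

Step 1: flows [0->1,2->1,2->3] -> levels [6 3 9 8]
Step 2: flows [0->1,2->1,2->3] -> levels [5 5 7 9]
Step 3: flows [0=1,2->1,3->2] -> levels [5 6 7 8]
Step 4: flows [1->0,2->1,3->2] -> levels [6 6 7 7]
Step 5: flows [0=1,2->1,2=3] -> levels [6 7 6 7]
Step 6: flows [1->0,1->2,3->2] -> levels [7 5 8 6]
Step 7: flows [0->1,2->1,2->3] -> levels [6 7 6 7]

Answer: 6 7 6 7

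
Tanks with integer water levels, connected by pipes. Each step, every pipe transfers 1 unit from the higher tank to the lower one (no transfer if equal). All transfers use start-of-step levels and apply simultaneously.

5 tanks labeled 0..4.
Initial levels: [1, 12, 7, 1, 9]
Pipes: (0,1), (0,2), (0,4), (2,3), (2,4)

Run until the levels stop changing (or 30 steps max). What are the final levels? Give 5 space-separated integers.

Step 1: flows [1->0,2->0,4->0,2->3,4->2] -> levels [4 11 6 2 7]
Step 2: flows [1->0,2->0,4->0,2->3,4->2] -> levels [7 10 5 3 5]
Step 3: flows [1->0,0->2,0->4,2->3,2=4] -> levels [6 9 5 4 6]
Step 4: flows [1->0,0->2,0=4,2->3,4->2] -> levels [6 8 6 5 5]
Step 5: flows [1->0,0=2,0->4,2->3,2->4] -> levels [6 7 4 6 7]
Step 6: flows [1->0,0->2,4->0,3->2,4->2] -> levels [7 6 7 5 5]
Step 7: flows [0->1,0=2,0->4,2->3,2->4] -> levels [5 7 5 6 7]
Step 8: flows [1->0,0=2,4->0,3->2,4->2] -> levels [7 6 7 5 5]
  -> period-2 cycle: step 8 state = step 6 state; never stabilizes
  -> state at step 30: (30-6) mod 2 = 0, same as step 6 -> [7 6 7 5 5]

Answer: 7 6 7 5 5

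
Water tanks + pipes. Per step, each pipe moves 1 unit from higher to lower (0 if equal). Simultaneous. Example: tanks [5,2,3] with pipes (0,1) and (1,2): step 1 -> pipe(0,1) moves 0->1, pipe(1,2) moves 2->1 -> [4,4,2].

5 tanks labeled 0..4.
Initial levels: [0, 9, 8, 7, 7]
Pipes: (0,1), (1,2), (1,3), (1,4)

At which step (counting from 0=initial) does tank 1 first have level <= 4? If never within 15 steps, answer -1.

Answer: 6

Derivation:
Step 1: flows [1->0,1->2,1->3,1->4] -> levels [1 5 9 8 8]
Step 2: flows [1->0,2->1,3->1,4->1] -> levels [2 7 8 7 7]
Step 3: flows [1->0,2->1,1=3,1=4] -> levels [3 7 7 7 7]
Step 4: flows [1->0,1=2,1=3,1=4] -> levels [4 6 7 7 7]
Step 5: flows [1->0,2->1,3->1,4->1] -> levels [5 8 6 6 6]
Step 6: flows [1->0,1->2,1->3,1->4] -> levels [6 4 7 7 7]
Tank 1 first reaches <=4 at step 6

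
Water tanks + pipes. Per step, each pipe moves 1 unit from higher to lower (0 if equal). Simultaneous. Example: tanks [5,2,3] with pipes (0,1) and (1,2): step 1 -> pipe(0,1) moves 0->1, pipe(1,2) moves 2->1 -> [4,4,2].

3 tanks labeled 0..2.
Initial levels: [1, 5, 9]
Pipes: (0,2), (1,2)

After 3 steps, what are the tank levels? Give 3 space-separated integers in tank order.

Answer: 4 6 5

Derivation:
Step 1: flows [2->0,2->1] -> levels [2 6 7]
Step 2: flows [2->0,2->1] -> levels [3 7 5]
Step 3: flows [2->0,1->2] -> levels [4 6 5]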